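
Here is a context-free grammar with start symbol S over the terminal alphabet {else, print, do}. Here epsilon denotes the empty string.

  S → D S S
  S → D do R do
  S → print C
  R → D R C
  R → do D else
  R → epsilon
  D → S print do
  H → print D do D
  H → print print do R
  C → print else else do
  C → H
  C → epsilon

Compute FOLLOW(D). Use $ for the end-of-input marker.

FIRST(H): from H→print D do D we get {print}; from H→print print do R we get {print}. So FIRST(H) = {print}.
FIRST(C): from C→print else else do we get {print}; from C→H we get {print}; from C→epsilon we get {epsilon}. So FIRST(C) = {epsilon, print}.
FIRST(S): from S→D S S we get {print}; from S→D do R do we get {print}; from S→print C we get {print}. So FIRST(S) = {print}.
FIRST(D): from D→S print do we get {print}. So FIRST(D) = {print}.
FIRST(R): from R→D R C we get {print}; from R→do D else we get {do}; from R→epsilon we get {epsilon}. So FIRST(R) = {epsilon, do, print}.
FOLLOW(S) includes $ since S is the start symbol.
FOLLOW(S): in S→D S S (occurrence 1), S is followed by S with FIRST {print}; in S→D S S (occurrence 2), the suffix after S is empty (adds nothing new); in D→S print do, S is followed by print do with FIRST {print}. Thus FOLLOW(S) = {$, print}.
FOLLOW(R): in S→D do R do, R is followed by do with FIRST {do}; in R→D R C, R is followed by C with FIRST {epsilon, print}; in R→D R C, the suffix after R is nullable (adds nothing new); in H→print print do R, the suffix after R is empty, so FOLLOW(R) ⊇ FOLLOW(H) = {$, do, print}. Thus FOLLOW(R) = {$, do, print}.
FOLLOW(C): in S→print C, the suffix after C is empty, so FOLLOW(C) ⊇ FOLLOW(S) = {$, print}; in R→D R C, the suffix after C is empty, so FOLLOW(C) ⊇ FOLLOW(R) = {$, do, print}. Thus FOLLOW(C) = {$, do, print}.
FOLLOW(H): in C→H, the suffix after H is empty, so FOLLOW(H) ⊇ FOLLOW(C) = {$, do, print}. Thus FOLLOW(H) = {$, do, print}.
FOLLOW(D): in S→D S S, D is followed by S S with FIRST {print}; in S→D do R do, D is followed by do R do with FIRST {do}; in R→D R C, D is followed by R C with FIRST {epsilon, do, print}; in R→D R C, the suffix after D is nullable, so FOLLOW(D) ⊇ FOLLOW(R) = {$, do, print}; in R→do D else, D is followed by else with FIRST {else}; in H→print D do D (occurrence 1), D is followed by do D with FIRST {do}; in H→print D do D (occurrence 2), the suffix after D is empty, so FOLLOW(D) ⊇ FOLLOW(H) = {$, do, print}. Thus FOLLOW(D) = {$, do, else, print}.

{$, do, else, print}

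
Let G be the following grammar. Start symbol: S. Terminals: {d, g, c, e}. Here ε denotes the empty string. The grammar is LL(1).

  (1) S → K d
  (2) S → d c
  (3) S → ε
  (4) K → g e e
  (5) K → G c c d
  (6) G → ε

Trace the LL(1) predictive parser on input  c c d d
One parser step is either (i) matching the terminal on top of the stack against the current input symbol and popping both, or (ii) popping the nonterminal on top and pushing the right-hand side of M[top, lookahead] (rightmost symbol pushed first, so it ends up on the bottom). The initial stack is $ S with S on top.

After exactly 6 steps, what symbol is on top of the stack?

d

step 1: stack=$ S  input=c c d d $  — expand S → K d
step 2: stack=$ d K  input=c c d d $  — expand K → G c c d
step 3: stack=$ d d c c G  input=c c d d $  — expand G → ε
step 4: stack=$ d d c c  input=c c d d $  — match c
step 5: stack=$ d d c  input=c d d $  — match c
step 6: stack=$ d d  input=d d $  — match d
Stack after step 6: $ d (top = d).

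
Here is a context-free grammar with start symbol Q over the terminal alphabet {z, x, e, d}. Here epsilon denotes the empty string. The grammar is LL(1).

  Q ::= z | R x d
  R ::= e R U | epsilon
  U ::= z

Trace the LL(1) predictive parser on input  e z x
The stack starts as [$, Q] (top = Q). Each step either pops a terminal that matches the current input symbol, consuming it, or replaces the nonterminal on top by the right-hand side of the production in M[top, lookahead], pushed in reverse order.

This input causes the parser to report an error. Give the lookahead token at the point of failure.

     Stack        Input    Action
  1  $ Q          e z x $  expand Q ::= R x d
  2  $ d x R      e z x $  expand R ::= e R U
  3  $ d x U R e  e z x $  match e
  4  $ d x U R    z x $    expand R ::= epsilon
  5  $ d x U      z x $    expand U ::= z
  6  $ d x z      z x $    match z
  7  $ d x        x $      match x
  8  $ d          $        error: top is terminal d but lookahead is $

$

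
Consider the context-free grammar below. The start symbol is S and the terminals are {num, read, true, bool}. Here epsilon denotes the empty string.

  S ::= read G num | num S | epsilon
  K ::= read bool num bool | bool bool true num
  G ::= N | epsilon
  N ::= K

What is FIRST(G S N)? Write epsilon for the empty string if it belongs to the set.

FIRST(S) = {epsilon, num, read}
FIRST(K) = {bool, read}
FIRST(N) = {bool, read}  (via K)
FIRST(G) = {epsilon, bool, read}  (via N)
FIRST(G S N): take FIRST of each symbol in turn, carrying on past any symbol whose FIRST contains epsilon; result {bool, num, read}.

{bool, num, read}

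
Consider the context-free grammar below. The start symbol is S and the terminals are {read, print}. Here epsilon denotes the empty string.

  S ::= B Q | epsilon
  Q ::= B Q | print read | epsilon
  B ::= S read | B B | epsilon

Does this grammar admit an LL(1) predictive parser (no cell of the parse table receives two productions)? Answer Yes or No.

FIRST(S) = {epsilon, print, read}
FIRST(Q) = {epsilon, print, read}
FIRST(B) = {epsilon, print, read}
FOLLOW(S) = {$, read}
FOLLOW(Q) = {$, read}
FOLLOW(B) = {$, print, read}
Cell M[B, $] receives both B ::= B B and B ::= epsilon — the grammar is not LL(1).

No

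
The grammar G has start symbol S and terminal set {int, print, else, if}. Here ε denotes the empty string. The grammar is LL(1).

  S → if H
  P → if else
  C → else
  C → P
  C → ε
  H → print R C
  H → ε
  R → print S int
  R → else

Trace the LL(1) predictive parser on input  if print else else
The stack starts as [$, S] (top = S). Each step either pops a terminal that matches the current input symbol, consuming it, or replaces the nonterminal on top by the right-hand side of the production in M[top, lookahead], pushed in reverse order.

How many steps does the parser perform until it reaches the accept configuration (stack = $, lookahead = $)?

step 1: stack=$ S  input=if print else else $  — expand S → if H
step 2: stack=$ H if  input=if print else else $  — match if
step 3: stack=$ H  input=print else else $  — expand H → print R C
step 4: stack=$ C R print  input=print else else $  — match print
step 5: stack=$ C R  input=else else $  — expand R → else
step 6: stack=$ C else  input=else else $  — match else
step 7: stack=$ C  input=else $  — expand C → else
step 8: stack=$ else  input=else $  — match else
Accept reached after 8 steps.

8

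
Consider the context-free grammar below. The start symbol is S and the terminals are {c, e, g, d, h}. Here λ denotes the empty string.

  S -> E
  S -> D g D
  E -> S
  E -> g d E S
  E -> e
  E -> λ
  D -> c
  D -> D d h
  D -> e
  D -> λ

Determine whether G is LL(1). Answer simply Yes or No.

FIRST(S) = {λ, c, d, e, g}
FIRST(E) = {λ, c, d, e, g}
FIRST(D) = {λ, c, d, e}
FOLLOW(S) = {$, c, d, e, g}
FOLLOW(E) = {$, c, d, e, g}
FOLLOW(D) = {$, c, d, e, g}
Cell M[D, c] receives both D -> c and D -> D d h and D -> λ — the grammar is not LL(1).

No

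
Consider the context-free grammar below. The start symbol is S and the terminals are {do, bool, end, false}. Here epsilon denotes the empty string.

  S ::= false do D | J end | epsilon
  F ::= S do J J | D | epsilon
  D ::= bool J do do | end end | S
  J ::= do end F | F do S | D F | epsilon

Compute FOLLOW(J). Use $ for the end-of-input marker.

FIRST(S): from S::=false do D we get {false}; from S::=J end we get {bool, do, end, false}; from S::=epsilon we get {epsilon}. So FIRST(S) = {epsilon, bool, do, end, false}.
FIRST(D): from D::=bool J do do we get {bool}; from D::=end end we get {end}; from D::=S we get {epsilon, bool, do, end, false}. So FIRST(D) = {epsilon, bool, do, end, false}.
FIRST(F): from F::=S do J J we get {bool, do, end, false}; from F::=D we get {epsilon, bool, do, end, false}; from F::=epsilon we get {epsilon}. So FIRST(F) = {epsilon, bool, do, end, false}.
FIRST(J): from J::=do end F we get {do}; from J::=F do S we get {bool, do, end, false}; from J::=D F we get {epsilon, bool, do, end, false}; from J::=epsilon we get {epsilon}. So FIRST(J) = {epsilon, bool, do, end, false}.
FOLLOW(S) includes $ since S is the start symbol.
FOLLOW(S): in F::=S do J J, S is followed by do J J with FIRST {do}; in D::=S, the suffix after S is empty, so FOLLOW(S) ⊇ FOLLOW(D) = {$, bool, do, end, false}; in J::=F do S, the suffix after S is empty, so FOLLOW(S) ⊇ FOLLOW(J) = {bool, do, end, false}. Thus FOLLOW(S) = {$, bool, do, end, false}.
FOLLOW(F): in J::=do end F, the suffix after F is empty, so FOLLOW(F) ⊇ FOLLOW(J) = {bool, do, end, false}; in J::=F do S, F is followed by do S with FIRST {do}; in J::=D F, the suffix after F is empty, so FOLLOW(F) ⊇ FOLLOW(J) = {bool, do, end, false}. Thus FOLLOW(F) = {bool, do, end, false}.
FOLLOW(J): in S::=J end, J is followed by end with FIRST {end}; in F::=S do J J (occurrence 1), J is followed by J with FIRST {epsilon, bool, do, end, false}; in F::=S do J J (occurrence 1), the suffix after J is nullable, so FOLLOW(J) ⊇ FOLLOW(F) = {bool, do, end, false}; in F::=S do J J (occurrence 2), the suffix after J is empty, so FOLLOW(J) ⊇ FOLLOW(F) = {bool, do, end, false}; in D::=bool J do do, J is followed by do do with FIRST {do}. Thus FOLLOW(J) = {bool, do, end, false}.
FOLLOW(D): in S::=false do D, the suffix after D is empty, so FOLLOW(D) ⊇ FOLLOW(S) = {$, bool, do, end, false}; in F::=D, the suffix after D is empty, so FOLLOW(D) ⊇ FOLLOW(F) = {bool, do, end, false}; in J::=D F, D is followed by F with FIRST {epsilon, bool, do, end, false}; in J::=D F, the suffix after D is nullable, so FOLLOW(D) ⊇ FOLLOW(J) = {bool, do, end, false}. Thus FOLLOW(D) = {$, bool, do, end, false}.

{bool, do, end, false}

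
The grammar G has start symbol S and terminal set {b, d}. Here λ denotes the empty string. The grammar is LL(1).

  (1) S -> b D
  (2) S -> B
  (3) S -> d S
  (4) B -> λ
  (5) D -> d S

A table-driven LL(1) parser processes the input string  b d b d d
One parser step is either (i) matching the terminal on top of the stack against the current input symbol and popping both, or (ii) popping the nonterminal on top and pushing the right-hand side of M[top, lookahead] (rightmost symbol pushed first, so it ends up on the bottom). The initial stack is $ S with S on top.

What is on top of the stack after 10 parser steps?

S

      Stack  Input        Action
   1  $ S    b d b d d $  expand S -> b D
   2  $ D b  b d b d d $  match b
   3  $ D    d b d d $    expand D -> d S
   4  $ S d  d b d d $    match d
   5  $ S    b d d $      expand S -> b D
   6  $ D b  b d d $      match b
   7  $ D    d d $        expand D -> d S
   8  $ S d  d d $        match d
   9  $ S    d $          expand S -> d S
  10  $ S d  d $          match d
Stack after step 10: $ S (top = S).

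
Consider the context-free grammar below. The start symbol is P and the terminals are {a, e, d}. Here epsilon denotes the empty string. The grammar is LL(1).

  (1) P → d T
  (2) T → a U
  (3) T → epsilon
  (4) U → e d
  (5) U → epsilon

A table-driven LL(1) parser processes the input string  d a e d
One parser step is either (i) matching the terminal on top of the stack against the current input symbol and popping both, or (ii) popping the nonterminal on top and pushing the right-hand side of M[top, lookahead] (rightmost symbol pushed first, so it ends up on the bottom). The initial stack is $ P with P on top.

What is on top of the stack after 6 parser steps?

d

step 1: stack=$ P  input=d a e d $  — expand P → d T
step 2: stack=$ T d  input=d a e d $  — match d
step 3: stack=$ T  input=a e d $  — expand T → a U
step 4: stack=$ U a  input=a e d $  — match a
step 5: stack=$ U  input=e d $  — expand U → e d
step 6: stack=$ d e  input=e d $  — match e
Stack after step 6: $ d (top = d).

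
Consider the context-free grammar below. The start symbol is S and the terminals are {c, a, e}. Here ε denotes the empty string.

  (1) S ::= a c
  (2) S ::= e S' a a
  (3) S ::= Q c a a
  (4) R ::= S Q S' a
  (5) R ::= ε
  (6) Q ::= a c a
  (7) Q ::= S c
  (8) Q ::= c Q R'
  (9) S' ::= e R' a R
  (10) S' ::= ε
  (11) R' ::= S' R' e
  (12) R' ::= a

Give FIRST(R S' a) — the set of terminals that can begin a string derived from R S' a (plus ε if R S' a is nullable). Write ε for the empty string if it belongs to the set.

{a, c, e}

FIRST(S'): from S'::=e R' a R we get {e}; from S'::=ε we get {ε}. So FIRST(S') = {ε, e}.
FIRST(R'): from R'::=S' R' e we get {a, e}; from R'::=a we get {a}. So FIRST(R') = {a, e}.
FIRST(S): from S::=a c we get {a}; from S::=e S' a a we get {e}; from S::=Q c a a we get {a, c, e}. So FIRST(S) = {a, c, e}.
FIRST(R): from R::=S Q S' a we get {a, c, e}; from R::=ε we get {ε}. So FIRST(R) = {ε, a, c, e}.
FIRST(Q): from Q::=a c a we get {a}; from Q::=S c we get {a, c, e}; from Q::=c Q R' we get {c}. So FIRST(Q) = {a, c, e}.
FIRST(R S' a): take FIRST of each symbol in turn, carrying on past any symbol whose FIRST contains ε; result {a, c, e}.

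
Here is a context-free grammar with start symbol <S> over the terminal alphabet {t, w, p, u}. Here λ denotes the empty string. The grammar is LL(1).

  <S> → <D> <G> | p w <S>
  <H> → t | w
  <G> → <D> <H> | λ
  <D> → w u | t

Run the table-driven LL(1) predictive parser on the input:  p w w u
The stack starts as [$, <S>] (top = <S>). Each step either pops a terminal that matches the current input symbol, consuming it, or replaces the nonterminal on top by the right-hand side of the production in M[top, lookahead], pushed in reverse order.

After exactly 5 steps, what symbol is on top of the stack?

step 1: stack=$ <S>  input=p w w u $  — expand <S> → p w <S>
step 2: stack=$ <S> w p  input=p w w u $  — match p
step 3: stack=$ <S> w  input=w w u $  — match w
step 4: stack=$ <S>  input=w u $  — expand <S> → <D> <G>
step 5: stack=$ <G> <D>  input=w u $  — expand <D> → w u
Stack after step 5: $ <G> u w (top = w).

w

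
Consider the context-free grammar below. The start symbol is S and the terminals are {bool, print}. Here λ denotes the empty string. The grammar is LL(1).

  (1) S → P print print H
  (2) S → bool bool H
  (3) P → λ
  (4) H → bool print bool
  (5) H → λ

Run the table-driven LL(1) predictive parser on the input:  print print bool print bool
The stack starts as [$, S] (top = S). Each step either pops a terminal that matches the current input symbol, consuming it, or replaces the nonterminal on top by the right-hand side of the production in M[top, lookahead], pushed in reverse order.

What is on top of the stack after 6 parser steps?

     Stack              Input                          Action
  1  $ S                print print bool print bool $  expand S → P print print H
  2  $ H print print P  print print bool print bool $  expand P → λ
  3  $ H print print    print print bool print bool $  match print
  4  $ H print          print bool print bool $        match print
  5  $ H                bool print bool $              expand H → bool print bool
  6  $ bool print bool  bool print bool $              match bool
Stack after step 6: $ bool print (top = print).

print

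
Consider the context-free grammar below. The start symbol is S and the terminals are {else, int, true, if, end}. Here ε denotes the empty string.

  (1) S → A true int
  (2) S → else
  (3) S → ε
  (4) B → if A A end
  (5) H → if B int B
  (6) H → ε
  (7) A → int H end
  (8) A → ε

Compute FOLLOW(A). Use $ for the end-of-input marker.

{end, int, true}

FIRST(B): from B→if A A end we get {if}. So FIRST(B) = {if}.
FIRST(H): from H→if B int B we get {if}; from H→ε we get {ε}. So FIRST(H) = {ε, if}.
FIRST(A): from A→int H end we get {int}; from A→ε we get {ε}. So FIRST(A) = {ε, int}.
FIRST(S): from S→A true int we get {int, true}; from S→else we get {else}; from S→ε we get {ε}. So FIRST(S) = {ε, else, int, true}.
FOLLOW(S) includes $ since S is the start symbol.
FOLLOW(S): S appears on no right-hand side. Thus FOLLOW(S) = {$}.
FOLLOW(H): in A→int H end, H is followed by end with FIRST {end}. Thus FOLLOW(H) = {end}.
FOLLOW(B): in H→if B int B (occurrence 1), B is followed by int B with FIRST {int}; in H→if B int B (occurrence 2), the suffix after B is empty, so FOLLOW(B) ⊇ FOLLOW(H) = {end}. Thus FOLLOW(B) = {end, int}.
FOLLOW(A): in S→A true int, A is followed by true int with FIRST {true}; in B→if A A end (occurrence 1), A is followed by A end with FIRST {end, int}; in B→if A A end (occurrence 2), A is followed by end with FIRST {end}. Thus FOLLOW(A) = {end, int, true}.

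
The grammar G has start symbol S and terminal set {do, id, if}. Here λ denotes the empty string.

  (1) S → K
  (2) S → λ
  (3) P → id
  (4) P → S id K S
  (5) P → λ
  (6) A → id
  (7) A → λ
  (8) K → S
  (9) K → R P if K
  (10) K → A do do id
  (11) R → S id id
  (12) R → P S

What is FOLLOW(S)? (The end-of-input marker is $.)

FIRST(A): from A→id we get {id}; from A→λ we get {λ}. So FIRST(A) = {λ, id}.
FIRST(S): from S→K we get {λ, do, id, if}; from S→λ we get {λ}. So FIRST(S) = {λ, do, id, if}.
FIRST(P): from P→id we get {id}; from P→S id K S we get {do, id, if}; from P→λ we get {λ}. So FIRST(P) = {λ, do, id, if}.
FIRST(R): from R→S id id we get {do, id, if}; from R→P S we get {λ, do, id, if}. So FIRST(R) = {λ, do, id, if}.
FIRST(K): from K→S we get {λ, do, id, if}; from K→R P if K we get {do, id, if}; from K→A do do id we get {do, id}. So FIRST(K) = {λ, do, id, if}.
FOLLOW(S) includes $ since S is the start symbol.
FOLLOW(A): in K→A do do id, A is followed by do do id with FIRST {do}. Thus FOLLOW(A) = {do}.
FOLLOW(R): in K→R P if K, R is followed by P if K with FIRST {do, id, if}. Thus FOLLOW(R) = {do, id, if}.
FOLLOW(P): in K→R P if K, P is followed by if K with FIRST {if}; in R→P S, P is followed by S with FIRST {λ, do, id, if}; in R→P S, the suffix after P is nullable, so FOLLOW(P) ⊇ FOLLOW(R) = {do, id, if}. Thus FOLLOW(P) = {do, id, if}.
FOLLOW(S): in P→S id K S (occurrence 1), S is followed by id K S with FIRST {id}; in P→S id K S (occurrence 2), the suffix after S is empty, so FOLLOW(S) ⊇ FOLLOW(P) = {do, id, if}; in K→S, the suffix after S is empty, so FOLLOW(S) ⊇ FOLLOW(K) = {$, do, id, if}; in R→S id id, S is followed by id id with FIRST {id}; in R→P S, the suffix after S is empty, so FOLLOW(S) ⊇ FOLLOW(R) = {do, id, if}. Thus FOLLOW(S) = {$, do, id, if}.
FOLLOW(K): in S→K, the suffix after K is empty, so FOLLOW(K) ⊇ FOLLOW(S) = {$, do, id, if}; in P→S id K S, K is followed by S with FIRST {λ, do, id, if}; in P→S id K S, the suffix after K is nullable, so FOLLOW(K) ⊇ FOLLOW(P) = {do, id, if}; in K→R P if K, the suffix after K is empty (adds nothing new). Thus FOLLOW(K) = {$, do, id, if}.

{$, do, id, if}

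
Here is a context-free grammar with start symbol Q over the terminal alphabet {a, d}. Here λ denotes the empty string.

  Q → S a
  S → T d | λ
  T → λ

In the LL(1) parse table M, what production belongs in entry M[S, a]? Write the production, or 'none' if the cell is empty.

S → λ

FIRST(T): from T→λ we get {λ}. So FIRST(T) = {λ}.
FIRST(S): from S→T d we get {d}; from S→λ we get {λ}. So FIRST(S) = {λ, d}.
FIRST(Q): from Q→S a we get {a, d}. So FIRST(Q) = {a, d}.
FOLLOW(Q) includes $ since Q is the start symbol.
FOLLOW(S): in Q→S a, S is followed by a with FIRST {a}. Thus FOLLOW(S) = {a}.
For S → T d: FIRST(T d) = {d}, so it goes in M[S, t] for t ∈ {d}.
For S → λ: FIRST(λ) = {λ}, so it goes in M[S, t] for t ∈ {}; since λ ∈ FIRST, also for every t ∈ FOLLOW(S) = {a}.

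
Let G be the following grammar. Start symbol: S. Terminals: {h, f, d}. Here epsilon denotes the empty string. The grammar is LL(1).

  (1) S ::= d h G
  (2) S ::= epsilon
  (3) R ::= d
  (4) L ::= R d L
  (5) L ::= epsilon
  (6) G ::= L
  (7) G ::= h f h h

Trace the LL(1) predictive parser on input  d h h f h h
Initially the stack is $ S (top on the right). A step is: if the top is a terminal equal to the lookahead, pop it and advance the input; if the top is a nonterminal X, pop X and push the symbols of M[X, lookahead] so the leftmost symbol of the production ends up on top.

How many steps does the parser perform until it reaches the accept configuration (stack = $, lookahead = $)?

8

     Stack      Input          Action
  1  $ S        d h h f h h $  expand S ::= d h G
  2  $ G h d    d h h f h h $  match d
  3  $ G h      h h f h h $    match h
  4  $ G        h f h h $      expand G ::= h f h h
  5  $ h h f h  h f h h $      match h
  6  $ h h f    f h h $        match f
  7  $ h h      h h $          match h
  8  $ h        h $            match h
Accept reached after 8 steps.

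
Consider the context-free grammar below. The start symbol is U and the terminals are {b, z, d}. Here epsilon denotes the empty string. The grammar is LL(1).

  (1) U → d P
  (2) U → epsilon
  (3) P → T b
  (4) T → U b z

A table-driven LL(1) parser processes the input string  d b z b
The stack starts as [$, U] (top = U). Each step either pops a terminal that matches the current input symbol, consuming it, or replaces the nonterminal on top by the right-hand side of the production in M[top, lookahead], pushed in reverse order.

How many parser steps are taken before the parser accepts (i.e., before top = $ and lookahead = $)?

8

step 1: stack=$ U  input=d b z b $  — expand U → d P
step 2: stack=$ P d  input=d b z b $  — match d
step 3: stack=$ P  input=b z b $  — expand P → T b
step 4: stack=$ b T  input=b z b $  — expand T → U b z
step 5: stack=$ b z b U  input=b z b $  — expand U → epsilon
step 6: stack=$ b z b  input=b z b $  — match b
step 7: stack=$ b z  input=z b $  — match z
step 8: stack=$ b  input=b $  — match b
Accept reached after 8 steps.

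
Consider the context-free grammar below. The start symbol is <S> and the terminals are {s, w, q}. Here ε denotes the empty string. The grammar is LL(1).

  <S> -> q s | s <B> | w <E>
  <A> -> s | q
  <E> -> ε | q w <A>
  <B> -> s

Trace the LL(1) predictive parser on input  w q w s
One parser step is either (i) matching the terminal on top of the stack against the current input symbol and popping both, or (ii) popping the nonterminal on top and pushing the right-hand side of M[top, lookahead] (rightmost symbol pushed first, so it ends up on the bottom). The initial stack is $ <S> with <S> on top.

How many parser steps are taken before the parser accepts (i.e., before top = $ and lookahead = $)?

     Stack      Input      Action
  1  $ <S>      w q w s $  expand <S> -> w <E>
  2  $ <E> w    w q w s $  match w
  3  $ <E>      q w s $    expand <E> -> q w <A>
  4  $ <A> w q  q w s $    match q
  5  $ <A> w    w s $      match w
  6  $ <A>      s $        expand <A> -> s
  7  $ s        s $        match s
Accept reached after 7 steps.

7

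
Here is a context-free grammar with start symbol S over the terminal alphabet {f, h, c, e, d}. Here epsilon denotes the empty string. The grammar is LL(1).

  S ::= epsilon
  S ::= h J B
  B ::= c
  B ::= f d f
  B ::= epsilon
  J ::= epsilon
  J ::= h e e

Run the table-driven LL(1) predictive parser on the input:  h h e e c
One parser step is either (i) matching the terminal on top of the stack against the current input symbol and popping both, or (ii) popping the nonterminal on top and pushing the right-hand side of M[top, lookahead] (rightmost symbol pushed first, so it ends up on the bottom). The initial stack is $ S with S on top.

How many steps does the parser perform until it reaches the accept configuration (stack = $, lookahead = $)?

8

     Stack      Input        Action
  1  $ S        h h e e c $  expand S ::= h J B
  2  $ B J h    h h e e c $  match h
  3  $ B J      h e e c $    expand J ::= h e e
  4  $ B e e h  h e e c $    match h
  5  $ B e e    e e c $      match e
  6  $ B e      e c $        match e
  7  $ B        c $          expand B ::= c
  8  $ c        c $          match c
Accept reached after 8 steps.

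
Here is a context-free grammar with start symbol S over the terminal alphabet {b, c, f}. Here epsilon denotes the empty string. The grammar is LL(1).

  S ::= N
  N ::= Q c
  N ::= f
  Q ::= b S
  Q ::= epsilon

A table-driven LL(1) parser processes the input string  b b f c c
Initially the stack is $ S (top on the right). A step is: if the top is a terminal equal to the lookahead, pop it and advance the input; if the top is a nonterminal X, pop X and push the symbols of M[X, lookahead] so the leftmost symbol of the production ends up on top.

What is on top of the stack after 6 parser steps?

step 1: stack=$ S  input=b b f c c $  — expand S ::= N
step 2: stack=$ N  input=b b f c c $  — expand N ::= Q c
step 3: stack=$ c Q  input=b b f c c $  — expand Q ::= b S
step 4: stack=$ c S b  input=b b f c c $  — match b
step 5: stack=$ c S  input=b f c c $  — expand S ::= N
step 6: stack=$ c N  input=b f c c $  — expand N ::= Q c
Stack after step 6: $ c c Q (top = Q).

Q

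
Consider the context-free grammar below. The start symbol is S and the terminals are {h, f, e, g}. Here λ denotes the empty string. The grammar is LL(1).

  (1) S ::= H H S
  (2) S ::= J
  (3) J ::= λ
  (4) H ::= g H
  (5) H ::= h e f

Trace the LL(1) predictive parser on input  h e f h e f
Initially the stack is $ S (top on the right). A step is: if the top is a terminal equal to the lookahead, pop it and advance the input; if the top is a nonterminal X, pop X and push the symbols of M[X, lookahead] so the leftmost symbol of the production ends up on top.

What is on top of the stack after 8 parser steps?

     Stack        Input          Action
  1  $ S          h e f h e f $  expand S ::= H H S
  2  $ S H H      h e f h e f $  expand H ::= h e f
  3  $ S H f e h  h e f h e f $  match h
  4  $ S H f e    e f h e f $    match e
  5  $ S H f      f h e f $      match f
  6  $ S H        h e f $        expand H ::= h e f
  7  $ S f e h    h e f $        match h
  8  $ S f e      e f $          match e
Stack after step 8: $ S f (top = f).

f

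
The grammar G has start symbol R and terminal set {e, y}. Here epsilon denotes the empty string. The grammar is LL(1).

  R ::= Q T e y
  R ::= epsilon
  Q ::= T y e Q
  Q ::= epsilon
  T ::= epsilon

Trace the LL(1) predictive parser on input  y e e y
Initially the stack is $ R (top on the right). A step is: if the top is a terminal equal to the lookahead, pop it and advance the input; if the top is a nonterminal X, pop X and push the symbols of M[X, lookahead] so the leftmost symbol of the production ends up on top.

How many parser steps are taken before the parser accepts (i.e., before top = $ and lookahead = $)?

     Stack            Input      Action
  1  $ R              y e e y $  expand R ::= Q T e y
  2  $ y e T Q        y e e y $  expand Q ::= T y e Q
  3  $ y e T Q e y T  y e e y $  expand T ::= epsilon
  4  $ y e T Q e y    y e e y $  match y
  5  $ y e T Q e      e e y $    match e
  6  $ y e T Q        e y $      expand Q ::= epsilon
  7  $ y e T          e y $      expand T ::= epsilon
  8  $ y e            e y $      match e
  9  $ y              y $        match y
Accept reached after 9 steps.

9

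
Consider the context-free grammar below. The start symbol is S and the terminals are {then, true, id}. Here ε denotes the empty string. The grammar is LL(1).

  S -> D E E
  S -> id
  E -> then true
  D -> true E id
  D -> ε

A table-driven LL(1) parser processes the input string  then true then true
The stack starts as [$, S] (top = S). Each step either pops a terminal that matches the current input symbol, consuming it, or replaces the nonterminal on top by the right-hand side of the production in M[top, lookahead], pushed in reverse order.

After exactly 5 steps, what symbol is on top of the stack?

     Stack          Input                  Action
  1  $ S            then true then true $  expand S -> D E E
  2  $ E E D        then true then true $  expand D -> ε
  3  $ E E          then true then true $  expand E -> then true
  4  $ E true then  then true then true $  match then
  5  $ E true       true then true $       match true
Stack after step 5: $ E (top = E).

E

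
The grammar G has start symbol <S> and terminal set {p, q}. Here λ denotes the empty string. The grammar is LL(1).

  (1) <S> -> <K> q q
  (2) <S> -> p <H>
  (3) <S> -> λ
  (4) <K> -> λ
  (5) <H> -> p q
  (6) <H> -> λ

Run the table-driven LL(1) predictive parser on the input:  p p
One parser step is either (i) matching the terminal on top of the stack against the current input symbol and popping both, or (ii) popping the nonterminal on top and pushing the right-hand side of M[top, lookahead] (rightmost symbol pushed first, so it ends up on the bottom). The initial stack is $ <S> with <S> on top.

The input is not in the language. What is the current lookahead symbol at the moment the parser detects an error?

step 1: stack=$ <S>  input=p p $  — expand <S> -> p <H>
step 2: stack=$ <H> p  input=p p $  — match p
step 3: stack=$ <H>  input=p $  — expand <H> -> p q
step 4: stack=$ q p  input=p $  — match p
step 5: stack=$ q  input=$  — error: top is terminal q but lookahead is $

$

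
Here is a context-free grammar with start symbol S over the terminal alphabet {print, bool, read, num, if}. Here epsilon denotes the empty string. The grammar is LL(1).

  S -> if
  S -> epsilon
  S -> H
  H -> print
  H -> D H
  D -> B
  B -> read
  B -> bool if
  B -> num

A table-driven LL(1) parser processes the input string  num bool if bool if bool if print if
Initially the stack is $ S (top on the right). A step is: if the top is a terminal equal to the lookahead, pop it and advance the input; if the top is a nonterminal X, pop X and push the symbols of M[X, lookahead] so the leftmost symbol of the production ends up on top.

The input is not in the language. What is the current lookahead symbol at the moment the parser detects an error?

step 1: stack=$ S  input=num bool if bool if bool if print if $  — expand S -> H
step 2: stack=$ H  input=num bool if bool if bool if print if $  — expand H -> D H
step 3: stack=$ H D  input=num bool if bool if bool if print if $  — expand D -> B
step 4: stack=$ H B  input=num bool if bool if bool if print if $  — expand B -> num
step 5: stack=$ H num  input=num bool if bool if bool if print if $  — match num
step 6: stack=$ H  input=bool if bool if bool if print if $  — expand H -> D H
step 7: stack=$ H D  input=bool if bool if bool if print if $  — expand D -> B
step 8: stack=$ H B  input=bool if bool if bool if print if $  — expand B -> bool if
step 9: stack=$ H if bool  input=bool if bool if bool if print if $  — match bool
step 10: stack=$ H if  input=if bool if bool if print if $  — match if
step 11: stack=$ H  input=bool if bool if print if $  — expand H -> D H
step 12: stack=$ H D  input=bool if bool if print if $  — expand D -> B
step 13: stack=$ H B  input=bool if bool if print if $  — expand B -> bool if
step 14: stack=$ H if bool  input=bool if bool if print if $  — match bool
step 15: stack=$ H if  input=if bool if print if $  — match if
step 16: stack=$ H  input=bool if print if $  — expand H -> D H
step 17: stack=$ H D  input=bool if print if $  — expand D -> B
step 18: stack=$ H B  input=bool if print if $  — expand B -> bool if
step 19: stack=$ H if bool  input=bool if print if $  — match bool
step 20: stack=$ H if  input=if print if $  — match if
step 21: stack=$ H  input=print if $  — expand H -> print
step 22: stack=$ print  input=print if $  — match print
step 23: stack=$  input=if $  — error: stack empty but input remains

if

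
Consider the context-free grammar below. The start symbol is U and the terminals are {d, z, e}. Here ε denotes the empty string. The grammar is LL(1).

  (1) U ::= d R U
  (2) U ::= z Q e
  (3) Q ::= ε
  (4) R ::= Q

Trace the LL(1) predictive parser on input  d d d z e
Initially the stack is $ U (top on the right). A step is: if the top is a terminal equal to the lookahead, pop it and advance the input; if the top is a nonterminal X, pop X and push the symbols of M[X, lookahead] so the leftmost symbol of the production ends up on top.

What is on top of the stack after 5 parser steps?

step 1: stack=$ U  input=d d d z e $  — expand U ::= d R U
step 2: stack=$ U R d  input=d d d z e $  — match d
step 3: stack=$ U R  input=d d z e $  — expand R ::= Q
step 4: stack=$ U Q  input=d d z e $  — expand Q ::= ε
step 5: stack=$ U  input=d d z e $  — expand U ::= d R U
Stack after step 5: $ U R d (top = d).

d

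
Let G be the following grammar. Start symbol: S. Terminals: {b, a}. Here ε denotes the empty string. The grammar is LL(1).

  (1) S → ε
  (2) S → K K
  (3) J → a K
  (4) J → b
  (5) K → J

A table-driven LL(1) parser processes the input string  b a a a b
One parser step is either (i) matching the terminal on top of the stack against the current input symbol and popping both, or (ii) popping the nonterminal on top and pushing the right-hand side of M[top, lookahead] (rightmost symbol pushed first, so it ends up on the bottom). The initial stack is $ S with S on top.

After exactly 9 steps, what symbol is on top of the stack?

a

step 1: stack=$ S  input=b a a a b $  — expand S → K K
step 2: stack=$ K K  input=b a a a b $  — expand K → J
step 3: stack=$ K J  input=b a a a b $  — expand J → b
step 4: stack=$ K b  input=b a a a b $  — match b
step 5: stack=$ K  input=a a a b $  — expand K → J
step 6: stack=$ J  input=a a a b $  — expand J → a K
step 7: stack=$ K a  input=a a a b $  — match a
step 8: stack=$ K  input=a a b $  — expand K → J
step 9: stack=$ J  input=a a b $  — expand J → a K
Stack after step 9: $ K a (top = a).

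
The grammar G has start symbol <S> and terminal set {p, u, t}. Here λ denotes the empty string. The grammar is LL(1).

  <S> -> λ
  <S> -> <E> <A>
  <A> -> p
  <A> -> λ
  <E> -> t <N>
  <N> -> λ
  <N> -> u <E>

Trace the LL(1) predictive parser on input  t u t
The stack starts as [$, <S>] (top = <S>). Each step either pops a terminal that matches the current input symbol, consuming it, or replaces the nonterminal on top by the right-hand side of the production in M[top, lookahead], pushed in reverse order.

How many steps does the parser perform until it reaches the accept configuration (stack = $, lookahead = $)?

     Stack        Input    Action
  1  $ <S>        t u t $  expand <S> -> <E> <A>
  2  $ <A> <E>    t u t $  expand <E> -> t <N>
  3  $ <A> <N> t  t u t $  match t
  4  $ <A> <N>    u t $    expand <N> -> u <E>
  5  $ <A> <E> u  u t $    match u
  6  $ <A> <E>    t $      expand <E> -> t <N>
  7  $ <A> <N> t  t $      match t
  8  $ <A> <N>    $        expand <N> -> λ
  9  $ <A>        $        expand <A> -> λ
Accept reached after 9 steps.

9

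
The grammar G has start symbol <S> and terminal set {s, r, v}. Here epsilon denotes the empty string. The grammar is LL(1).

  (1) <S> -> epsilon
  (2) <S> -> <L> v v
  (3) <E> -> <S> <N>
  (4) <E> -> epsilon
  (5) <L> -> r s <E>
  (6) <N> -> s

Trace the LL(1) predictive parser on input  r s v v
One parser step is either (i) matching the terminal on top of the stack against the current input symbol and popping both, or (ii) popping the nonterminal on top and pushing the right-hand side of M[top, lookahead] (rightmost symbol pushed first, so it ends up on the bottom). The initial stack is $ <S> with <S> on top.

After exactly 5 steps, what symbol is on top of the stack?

v

     Stack          Input      Action
  1  $ <S>          r s v v $  expand <S> -> <L> v v
  2  $ v v <L>      r s v v $  expand <L> -> r s <E>
  3  $ v v <E> s r  r s v v $  match r
  4  $ v v <E> s    s v v $    match s
  5  $ v v <E>      v v $      expand <E> -> epsilon
Stack after step 5: $ v v (top = v).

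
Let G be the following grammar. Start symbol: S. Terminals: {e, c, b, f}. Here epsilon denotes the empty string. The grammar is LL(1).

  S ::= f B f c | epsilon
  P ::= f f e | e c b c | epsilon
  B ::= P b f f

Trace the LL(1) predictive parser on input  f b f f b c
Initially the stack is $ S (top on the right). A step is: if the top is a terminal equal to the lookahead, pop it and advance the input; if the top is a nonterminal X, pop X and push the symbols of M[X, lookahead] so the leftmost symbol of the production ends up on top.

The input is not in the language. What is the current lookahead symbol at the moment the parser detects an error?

b

step 1: stack=$ S  input=f b f f b c $  — expand S ::= f B f c
step 2: stack=$ c f B f  input=f b f f b c $  — match f
step 3: stack=$ c f B  input=b f f b c $  — expand B ::= P b f f
step 4: stack=$ c f f f b P  input=b f f b c $  — expand P ::= epsilon
step 5: stack=$ c f f f b  input=b f f b c $  — match b
step 6: stack=$ c f f f  input=f f b c $  — match f
step 7: stack=$ c f f  input=f b c $  — match f
step 8: stack=$ c f  input=b c $  — error: top is terminal f but lookahead is b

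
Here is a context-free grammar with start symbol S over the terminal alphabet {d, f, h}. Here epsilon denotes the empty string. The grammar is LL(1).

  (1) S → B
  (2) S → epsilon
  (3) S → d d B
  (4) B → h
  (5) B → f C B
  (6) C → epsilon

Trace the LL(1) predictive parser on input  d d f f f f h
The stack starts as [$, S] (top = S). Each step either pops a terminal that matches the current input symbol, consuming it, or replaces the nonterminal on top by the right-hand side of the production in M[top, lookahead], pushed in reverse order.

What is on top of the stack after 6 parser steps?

step 1: stack=$ S  input=d d f f f f h $  — expand S → d d B
step 2: stack=$ B d d  input=d d f f f f h $  — match d
step 3: stack=$ B d  input=d f f f f h $  — match d
step 4: stack=$ B  input=f f f f h $  — expand B → f C B
step 5: stack=$ B C f  input=f f f f h $  — match f
step 6: stack=$ B C  input=f f f h $  — expand C → epsilon
Stack after step 6: $ B (top = B).

B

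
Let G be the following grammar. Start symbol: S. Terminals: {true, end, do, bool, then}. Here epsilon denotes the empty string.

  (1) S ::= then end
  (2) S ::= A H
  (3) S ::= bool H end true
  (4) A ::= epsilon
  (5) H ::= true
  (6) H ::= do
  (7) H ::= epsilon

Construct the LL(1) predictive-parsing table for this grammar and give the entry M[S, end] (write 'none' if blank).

none

FIRST(A): from A::=epsilon we get {epsilon}. So FIRST(A) = {epsilon}.
FIRST(H): from H::=true we get {true}; from H::=do we get {do}; from H::=epsilon we get {epsilon}. So FIRST(H) = {epsilon, do, true}.
FIRST(S): from S::=then end we get {then}; from S::=A H we get {epsilon, do, true}; from S::=bool H end true we get {bool}. So FIRST(S) = {epsilon, bool, do, then, true}.
FOLLOW(S) includes $ since S is the start symbol.
FOLLOW(S): S appears on no right-hand side. Thus FOLLOW(S) = {$}.
For S ::= then end: FIRST(then end) = {then}, so it goes in M[S, t] for t ∈ {then}.
For S ::= A H: FIRST(A H) = {epsilon, do, true}, so it goes in M[S, t] for t ∈ {do, true}; since epsilon ∈ FIRST, also for every t ∈ FOLLOW(S) = {$}.
For S ::= bool H end true: FIRST(bool H end true) = {bool}, so it goes in M[S, t] for t ∈ {bool}.
None of these place a production in M[S, end].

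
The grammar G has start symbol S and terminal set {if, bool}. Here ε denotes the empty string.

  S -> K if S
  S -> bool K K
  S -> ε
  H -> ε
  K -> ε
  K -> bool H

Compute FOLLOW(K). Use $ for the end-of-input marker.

FIRST(H) = {ε}
FIRST(K) = {ε, bool}
FIRST(S) = {ε, bool, if}  (via K if S)
FOLLOW(S) includes $ since S is the start symbol.
FOLLOW(S): in S->K if S, the suffix after S is empty (adds nothing new). Thus FOLLOW(S) = {$}.
FOLLOW(K): in S->K if S, K is followed by if S with FIRST {if}; in S->bool K K (occurrence 1), K is followed by K with FIRST {ε, bool}; in S->bool K K (occurrence 1), the suffix after K is nullable, so FOLLOW(K) ⊇ FOLLOW(S) = {$}; in S->bool K K (occurrence 2), the suffix after K is empty, so FOLLOW(K) ⊇ FOLLOW(S) = {$}. Thus FOLLOW(K) = {$, bool, if}.
FOLLOW(H): in K->bool H, the suffix after H is empty, so FOLLOW(H) ⊇ FOLLOW(K) = {$, bool, if}. Thus FOLLOW(H) = {$, bool, if}.

{$, bool, if}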